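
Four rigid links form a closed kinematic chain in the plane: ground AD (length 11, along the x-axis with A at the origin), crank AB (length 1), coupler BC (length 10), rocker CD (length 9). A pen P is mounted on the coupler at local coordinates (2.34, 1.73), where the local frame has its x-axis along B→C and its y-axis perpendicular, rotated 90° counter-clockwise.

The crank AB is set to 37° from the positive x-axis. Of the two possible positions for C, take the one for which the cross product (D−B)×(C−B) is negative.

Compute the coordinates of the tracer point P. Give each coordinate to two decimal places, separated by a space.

A=(0,0), D=(11.00,0)
B = A + 1.00·(cos37°, sin37°) = (0.7986, 0.6018)
|BD| = 10.2191
circle(B,10.00) ∩ circle(D,9.00): a=6.0392, h=7.9705
  candidates: C₊=(7.2967,8.2028) cross=81.451; C₋=(6.3579,-7.7105) cross=-81.451
  mode - wants cross < 0 → take C=(6.3579,-7.7105) (cross=-81.451)
ex = (C−B)/|BC| = (0.5559,-0.8312); ey = (0.8312,0.5559)
P = B + 2.34·ex + 1.73·ey = (3.5375,-0.3815)

3.54 -0.38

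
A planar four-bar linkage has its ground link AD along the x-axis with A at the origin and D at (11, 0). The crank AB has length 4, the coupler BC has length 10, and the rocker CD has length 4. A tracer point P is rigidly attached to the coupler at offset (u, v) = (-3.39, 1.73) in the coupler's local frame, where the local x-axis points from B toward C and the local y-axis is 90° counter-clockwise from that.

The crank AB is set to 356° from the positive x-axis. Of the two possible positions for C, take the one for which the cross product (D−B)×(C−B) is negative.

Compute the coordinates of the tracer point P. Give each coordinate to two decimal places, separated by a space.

A=(0,0), D=(11.00,0)
B = A + 4.00·(cos356°, sin356°) = (3.9903, -0.2790)
|BD| = 7.0153
circle(B,10.00) ∩ circle(D,4.00): a=9.4946, h=3.1390
  candidates: C₊=(13.3525,3.2351) cross=22.021; C₋=(13.6022,-3.0379) cross=-22.021
  mode - wants cross < 0 → take C=(13.6022,-3.0379) (cross=-22.021)
ex = (C−B)/|BC| = (0.9612,-0.2759); ey = (0.2759,0.9612)
P = B + -3.39·ex + 1.73·ey = (1.2091,2.3191)

1.21 2.32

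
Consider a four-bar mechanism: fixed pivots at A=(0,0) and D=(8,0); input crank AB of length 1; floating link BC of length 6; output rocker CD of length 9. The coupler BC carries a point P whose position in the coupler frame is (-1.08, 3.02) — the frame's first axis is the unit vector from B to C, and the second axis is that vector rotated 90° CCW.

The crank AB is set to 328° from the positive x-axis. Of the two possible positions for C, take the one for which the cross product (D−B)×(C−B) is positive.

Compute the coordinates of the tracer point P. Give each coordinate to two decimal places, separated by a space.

A=(0,0), D=(8.00,0)
B = A + 1.00·(cos328°, sin328°) = (0.8480, -0.5299)
|BD| = 7.1716
circle(B,6.00) ∩ circle(D,9.00): a=0.4484, h=5.9832
  candidates: C₊=(0.8531,5.4701) cross=42.909; C₋=(1.7373,-6.4637) cross=-42.909
  mode + wants cross > 0 → take C=(0.8531,5.4701) (cross=42.909)
ex = (C−B)/|BC| = (0.0008,1.0000); ey = (-1.0000,0.0008)
P = B + -1.08·ex + 3.02·ey = (-2.1729,-1.6074)

-2.17 -1.61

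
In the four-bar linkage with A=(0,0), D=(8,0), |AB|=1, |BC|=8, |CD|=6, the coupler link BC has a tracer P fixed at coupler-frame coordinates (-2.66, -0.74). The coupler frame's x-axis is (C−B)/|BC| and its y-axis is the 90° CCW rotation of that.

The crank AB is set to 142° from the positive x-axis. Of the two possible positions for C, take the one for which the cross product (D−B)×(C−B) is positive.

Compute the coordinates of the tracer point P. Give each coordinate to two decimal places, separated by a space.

A=(0,0), D=(8.00,0)
B = A + 1.00·(cos142°, sin142°) = (-0.7880, 0.6157)
|BD| = 8.8096
circle(B,8.00) ∩ circle(D,6.00): a=5.9940, h=5.2983
  candidates: C₊=(5.5616,5.4822) cross=46.676; C₋=(4.8210,-5.0886) cross=-46.676
  mode + wants cross > 0 → take C=(5.5616,5.4822) (cross=46.676)
ex = (C−B)/|BC| = (0.7937,0.6083); ey = (-0.6083,0.7937)
P = B + -2.66·ex + -0.74·ey = (-2.4491,-1.5898)

-2.45 -1.59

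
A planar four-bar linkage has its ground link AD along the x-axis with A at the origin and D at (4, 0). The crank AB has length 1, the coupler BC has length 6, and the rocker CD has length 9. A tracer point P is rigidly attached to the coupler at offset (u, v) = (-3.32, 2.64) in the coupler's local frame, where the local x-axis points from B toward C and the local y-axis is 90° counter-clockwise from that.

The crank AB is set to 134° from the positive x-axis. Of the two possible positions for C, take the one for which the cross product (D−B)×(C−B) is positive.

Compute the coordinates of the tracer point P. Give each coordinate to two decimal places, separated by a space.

A=(0,0), D=(4.00,0)
B = A + 1.00·(cos134°, sin134°) = (-0.6947, 0.7193)
|BD| = 4.7494
circle(B,6.00) ∩ circle(D,9.00): a=-2.3627, h=5.5152
  candidates: C₊=(-2.1947,6.5288) cross=26.194; C₋=(-3.8654,-4.3744) cross=-26.194
  mode + wants cross > 0 → take C=(-2.1947,6.5288) (cross=26.194)
ex = (C−B)/|BC| = (-0.2500,0.9682); ey = (-0.9682,-0.2500)
P = B + -3.32·ex + 2.64·ey = (-2.4208,-3.1553)

-2.42 -3.16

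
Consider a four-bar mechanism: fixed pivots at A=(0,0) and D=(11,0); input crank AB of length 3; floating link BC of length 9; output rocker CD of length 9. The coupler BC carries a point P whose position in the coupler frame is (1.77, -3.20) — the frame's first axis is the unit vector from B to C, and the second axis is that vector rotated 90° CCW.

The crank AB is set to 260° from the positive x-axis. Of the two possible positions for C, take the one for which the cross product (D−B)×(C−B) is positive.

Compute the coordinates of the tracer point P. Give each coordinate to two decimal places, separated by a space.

A=(0,0), D=(11.00,0)
B = A + 3.00·(cos260°, sin260°) = (-0.5209, -2.9544)
|BD| = 11.8937
circle(B,9.00) ∩ circle(D,9.00): a=5.9469, h=6.7554
  candidates: C₊=(3.5615,5.0664) cross=80.346; C₋=(6.9176,-8.0208) cross=-80.346
  mode + wants cross > 0 → take C=(3.5615,5.0664) (cross=80.346)
ex = (C−B)/|BC| = (0.4536,0.8912); ey = (-0.8912,0.4536)
P = B + 1.77·ex + -3.20·ey = (3.1338,-2.8285)

3.13 -2.83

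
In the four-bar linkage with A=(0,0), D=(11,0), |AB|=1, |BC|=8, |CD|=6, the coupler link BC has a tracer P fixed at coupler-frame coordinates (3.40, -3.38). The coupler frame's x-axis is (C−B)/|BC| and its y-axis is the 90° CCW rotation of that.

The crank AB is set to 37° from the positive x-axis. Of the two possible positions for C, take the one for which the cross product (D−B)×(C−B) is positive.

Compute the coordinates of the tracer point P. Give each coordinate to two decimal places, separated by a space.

5.48 -0.42

A=(0,0), D=(11.00,0)
B = A + 1.00·(cos37°, sin37°) = (0.7986, 0.6018)
|BD| = 10.2191
circle(B,8.00) ∩ circle(D,6.00): a=6.4795, h=4.6921
  candidates: C₊=(7.5432,4.9042) cross=47.949; C₋=(6.9906,-4.4637) cross=-47.949
  mode + wants cross > 0 → take C=(7.5432,4.9042) (cross=47.949)
ex = (C−B)/|BC| = (0.8431,0.5378); ey = (-0.5378,0.8431)
P = B + 3.40·ex + -3.38·ey = (5.4828,-0.4193)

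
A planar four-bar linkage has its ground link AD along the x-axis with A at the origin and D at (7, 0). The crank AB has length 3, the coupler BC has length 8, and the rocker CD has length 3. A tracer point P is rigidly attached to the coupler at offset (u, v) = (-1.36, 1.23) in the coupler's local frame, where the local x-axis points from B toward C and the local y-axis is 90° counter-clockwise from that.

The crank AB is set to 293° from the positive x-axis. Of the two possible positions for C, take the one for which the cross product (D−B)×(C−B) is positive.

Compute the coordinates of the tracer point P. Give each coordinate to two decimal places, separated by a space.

A=(0,0), D=(7.00,0)
B = A + 3.00·(cos293°, sin293°) = (1.1722, -2.7615)
|BD| = 6.4490
circle(B,8.00) ∩ circle(D,3.00): a=7.4887, h=2.8141
  candidates: C₊=(6.7346,2.9882) cross=18.148; C₋=(9.1446,-2.0978) cross=-18.148
  mode + wants cross > 0 → take C=(6.7346,2.9882) (cross=18.148)
ex = (C−B)/|BC| = (0.6953,0.7187); ey = (-0.7187,0.6953)
P = B + -1.36·ex + 1.23·ey = (-0.6574,-2.8838)

-0.66 -2.88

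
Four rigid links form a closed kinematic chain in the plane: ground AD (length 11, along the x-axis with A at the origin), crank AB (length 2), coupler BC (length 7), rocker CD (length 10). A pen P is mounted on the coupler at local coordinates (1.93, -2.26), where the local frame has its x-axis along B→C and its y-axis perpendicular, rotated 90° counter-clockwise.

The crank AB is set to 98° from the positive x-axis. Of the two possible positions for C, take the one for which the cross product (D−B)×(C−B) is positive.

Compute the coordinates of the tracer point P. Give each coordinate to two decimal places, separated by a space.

A=(0,0), D=(11.00,0)
B = A + 2.00·(cos98°, sin98°) = (-0.2783, 1.9805)
|BD| = 11.4509
circle(B,7.00) ∩ circle(D,10.00): a=3.4986, h=6.0630
  candidates: C₊=(4.2161,7.3471) cross=69.427; C₋=(2.1188,-4.5962) cross=-69.427
  mode + wants cross > 0 → take C=(4.2161,7.3471) (cross=69.427)
ex = (C−B)/|BC| = (0.6421,0.7666); ey = (-0.7666,0.6421)
P = B + 1.93·ex + -2.26·ey = (2.6935,2.0091)

2.69 2.01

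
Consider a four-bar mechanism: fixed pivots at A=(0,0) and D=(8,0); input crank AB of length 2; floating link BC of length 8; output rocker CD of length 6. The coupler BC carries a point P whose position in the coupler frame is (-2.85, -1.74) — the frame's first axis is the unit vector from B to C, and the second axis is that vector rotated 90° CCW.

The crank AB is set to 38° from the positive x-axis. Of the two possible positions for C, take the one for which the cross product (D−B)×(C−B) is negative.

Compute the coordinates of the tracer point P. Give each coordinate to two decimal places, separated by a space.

A=(0,0), D=(8.00,0)
B = A + 2.00·(cos38°, sin38°) = (1.5760, 1.2313)
|BD| = 6.5409
circle(B,8.00) ∩ circle(D,6.00): a=5.4108, h=5.8926
  candidates: C₊=(7.9994,6.0000) cross=38.543; C₋=(5.7808,-5.5745) cross=-38.543
  mode - wants cross < 0 → take C=(5.7808,-5.5745) (cross=-38.543)
ex = (C−B)/|BC| = (0.5256,-0.8507); ey = (0.8507,0.5256)
P = B + -2.85·ex + -1.74·ey = (-1.4022,2.7414)

-1.40 2.74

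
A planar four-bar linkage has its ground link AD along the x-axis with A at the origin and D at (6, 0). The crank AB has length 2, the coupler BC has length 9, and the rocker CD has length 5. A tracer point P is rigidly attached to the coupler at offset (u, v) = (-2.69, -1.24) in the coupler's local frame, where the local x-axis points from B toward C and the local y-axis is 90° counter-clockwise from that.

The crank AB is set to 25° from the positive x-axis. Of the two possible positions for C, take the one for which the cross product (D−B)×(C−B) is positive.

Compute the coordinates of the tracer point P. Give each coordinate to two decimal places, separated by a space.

-0.79 -0.56

A=(0,0), D=(6.00,0)
B = A + 2.00·(cos25°, sin25°) = (1.8126, 0.8452)
|BD| = 4.2718
circle(B,9.00) ∩ circle(D,5.00): a=8.6905, h=2.3400
  candidates: C₊=(10.7943,1.4195) cross=9.996; C₋=(9.8683,-3.1680) cross=-9.996
  mode + wants cross > 0 → take C=(10.7943,1.4195) (cross=9.996)
ex = (C−B)/|BC| = (0.9980,0.0638); ey = (-0.0638,0.9980)
P = B + -2.69·ex + -1.24·ey = (-0.7928,-0.5639)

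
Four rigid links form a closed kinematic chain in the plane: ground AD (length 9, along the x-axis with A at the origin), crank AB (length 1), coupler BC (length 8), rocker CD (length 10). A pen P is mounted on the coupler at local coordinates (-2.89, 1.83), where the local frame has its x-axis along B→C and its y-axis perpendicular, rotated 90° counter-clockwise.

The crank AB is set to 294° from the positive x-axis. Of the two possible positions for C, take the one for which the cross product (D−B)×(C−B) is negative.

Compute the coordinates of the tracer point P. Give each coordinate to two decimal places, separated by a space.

A=(0,0), D=(9.00,0)
B = A + 1.00·(cos294°, sin294°) = (0.4067, -0.9135)
|BD| = 8.6417
circle(B,8.00) ∩ circle(D,10.00): a=2.2379, h=7.6806
  candidates: C₊=(1.8202,6.9606) cross=66.373; C₋=(3.4441,-8.3145) cross=-66.373
  mode - wants cross < 0 → take C=(3.4441,-8.3145) (cross=-66.373)
ex = (C−B)/|BC| = (0.3797,-0.9251); ey = (0.9251,0.3797)
P = B + -2.89·ex + 1.83·ey = (1.0025,2.4549)

1.00 2.45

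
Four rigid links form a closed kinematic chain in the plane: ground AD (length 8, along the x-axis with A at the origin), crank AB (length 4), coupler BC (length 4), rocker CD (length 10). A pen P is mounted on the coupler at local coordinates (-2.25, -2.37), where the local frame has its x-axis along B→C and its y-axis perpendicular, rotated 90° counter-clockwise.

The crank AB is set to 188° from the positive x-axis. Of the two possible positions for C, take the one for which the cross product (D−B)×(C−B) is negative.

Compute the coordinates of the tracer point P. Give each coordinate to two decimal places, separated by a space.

A=(0,0), D=(8.00,0)
B = A + 4.00·(cos188°, sin188°) = (-3.9611, -0.5567)
|BD| = 11.9740
circle(B,4.00) ∩ circle(D,10.00): a=2.4794, h=3.1389
  candidates: C₊=(-1.6303,2.6941) cross=37.585; C₋=(-1.3384,-3.5769) cross=-37.585
  mode - wants cross < 0 → take C=(-1.3384,-3.5769) (cross=-37.585)
ex = (C−B)/|BC| = (0.6557,-0.7551); ey = (0.7551,0.6557)
P = B + -2.25·ex + -2.37·ey = (-7.2258,-0.4118)

-7.23 -0.41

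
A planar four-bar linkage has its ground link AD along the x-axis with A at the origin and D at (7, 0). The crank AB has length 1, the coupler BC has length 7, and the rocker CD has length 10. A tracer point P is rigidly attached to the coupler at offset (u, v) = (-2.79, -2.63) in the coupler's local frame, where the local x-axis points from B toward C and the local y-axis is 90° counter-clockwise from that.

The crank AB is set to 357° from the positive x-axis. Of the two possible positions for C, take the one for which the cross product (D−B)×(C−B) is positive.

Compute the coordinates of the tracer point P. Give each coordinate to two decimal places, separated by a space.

4.10 -2.30

A=(0,0), D=(7.00,0)
B = A + 1.00·(cos357°, sin357°) = (0.9986, -0.0523)
|BD| = 6.0016
circle(B,7.00) ∩ circle(D,10.00): a=-1.2481, h=6.8878
  candidates: C₊=(-0.3095,6.8244) cross=41.338; C₋=(-0.1893,-6.9508) cross=-41.338
  mode + wants cross > 0 → take C=(-0.3095,6.8244) (cross=41.338)
ex = (C−B)/|BC| = (-0.1869,0.9824); ey = (-0.9824,-0.1869)
P = B + -2.79·ex + -2.63·ey = (4.1037,-2.3017)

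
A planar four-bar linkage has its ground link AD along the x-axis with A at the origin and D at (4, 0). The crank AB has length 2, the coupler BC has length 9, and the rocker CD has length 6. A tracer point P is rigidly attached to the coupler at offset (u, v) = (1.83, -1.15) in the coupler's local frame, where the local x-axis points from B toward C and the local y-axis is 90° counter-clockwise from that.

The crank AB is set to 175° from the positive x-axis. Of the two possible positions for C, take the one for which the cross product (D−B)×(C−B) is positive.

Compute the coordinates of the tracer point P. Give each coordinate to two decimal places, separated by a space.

0.15 0.46

A=(0,0), D=(4.00,0)
B = A + 2.00·(cos175°, sin175°) = (-1.9924, 0.1743)
|BD| = 5.9949
circle(B,9.00) ∩ circle(D,6.00): a=6.7506, h=5.9522
  candidates: C₊=(4.9285,5.9277) cross=35.683; C₋=(4.5823,-5.9717) cross=-35.683
  mode + wants cross > 0 → take C=(4.9285,5.9277) (cross=35.683)
ex = (C−B)/|BC| = (0.7690,0.6393); ey = (-0.6393,0.7690)
P = B + 1.83·ex + -1.15·ey = (0.1500,0.4598)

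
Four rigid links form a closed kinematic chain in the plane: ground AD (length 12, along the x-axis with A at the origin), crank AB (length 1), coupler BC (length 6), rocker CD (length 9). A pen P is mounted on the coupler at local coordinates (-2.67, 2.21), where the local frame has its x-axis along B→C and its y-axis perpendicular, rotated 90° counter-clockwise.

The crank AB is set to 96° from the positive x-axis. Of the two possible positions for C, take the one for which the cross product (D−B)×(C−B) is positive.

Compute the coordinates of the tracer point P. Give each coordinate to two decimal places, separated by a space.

-3.57 0.93

A=(0,0), D=(12.00,0)
B = A + 1.00·(cos96°, sin96°) = (-0.1045, 0.9945)
|BD| = 12.1453
circle(B,6.00) ∩ circle(D,9.00): a=4.2201, h=4.2651
  candidates: C₊=(4.4506,4.8997) cross=51.801; C₋=(3.7521,-3.6018) cross=-51.801
  mode + wants cross > 0 → take C=(4.4506,4.8997) (cross=51.801)
ex = (C−B)/|BC| = (0.7592,0.6509); ey = (-0.6509,0.7592)
P = B + -2.67·ex + 2.21·ey = (-3.5700,0.9345)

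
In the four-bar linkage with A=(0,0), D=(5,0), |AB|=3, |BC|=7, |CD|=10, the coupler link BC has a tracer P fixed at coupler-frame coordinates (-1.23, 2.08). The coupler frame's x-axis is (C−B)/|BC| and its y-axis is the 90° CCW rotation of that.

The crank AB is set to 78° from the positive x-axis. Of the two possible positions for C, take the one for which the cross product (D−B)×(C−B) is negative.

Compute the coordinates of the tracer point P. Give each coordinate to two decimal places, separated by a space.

2.87 2.04

A=(0,0), D=(5.00,0)
B = A + 3.00·(cos78°, sin78°) = (0.6237, 2.9344)
|BD| = 5.2690
circle(B,7.00) ∩ circle(D,10.00): a=-2.2051, h=6.6436
  candidates: C₊=(2.4922,9.6805) cross=35.005; C₋=(-4.9077,-1.3554) cross=-35.005
  mode - wants cross < 0 → take C=(-4.9077,-1.3554) (cross=-35.005)
ex = (C−B)/|BC| = (-0.7902,-0.6128); ey = (0.6128,-0.7902)
P = B + -1.23·ex + 2.08·ey = (2.8704,2.0446)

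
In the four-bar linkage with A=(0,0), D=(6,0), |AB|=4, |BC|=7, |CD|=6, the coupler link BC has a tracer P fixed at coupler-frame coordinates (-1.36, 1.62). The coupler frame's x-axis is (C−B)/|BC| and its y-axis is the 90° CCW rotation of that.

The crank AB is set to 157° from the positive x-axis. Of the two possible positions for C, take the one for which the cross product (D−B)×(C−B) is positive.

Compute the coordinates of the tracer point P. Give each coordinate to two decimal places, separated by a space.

-5.65 2.35

A=(0,0), D=(6.00,0)
B = A + 4.00·(cos157°, sin157°) = (-3.6820, 1.5629)
|BD| = 9.8074
circle(B,7.00) ∩ circle(D,6.00): a=5.5664, h=4.2444
  candidates: C₊=(2.4897,4.8660) cross=41.626; C₋=(1.1369,-3.5143) cross=-41.626
  mode + wants cross > 0 → take C=(2.4897,4.8660) (cross=41.626)
ex = (C−B)/|BC| = (0.8817,0.4719); ey = (-0.4719,0.8817)
P = B + -1.36·ex + 1.62·ey = (-5.6455,2.3495)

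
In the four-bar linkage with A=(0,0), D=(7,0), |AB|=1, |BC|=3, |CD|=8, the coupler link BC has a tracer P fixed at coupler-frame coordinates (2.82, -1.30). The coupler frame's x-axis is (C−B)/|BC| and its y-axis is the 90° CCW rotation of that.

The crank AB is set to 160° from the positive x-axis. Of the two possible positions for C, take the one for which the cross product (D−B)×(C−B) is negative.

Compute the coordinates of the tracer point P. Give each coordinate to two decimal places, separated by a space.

A=(0,0), D=(7.00,0)
B = A + 1.00·(cos160°, sin160°) = (-0.9397, 0.3420)
|BD| = 7.9471
circle(B,3.00) ∩ circle(D,8.00): a=0.5131, h=2.9558
  candidates: C₊=(-0.2998,3.2730) cross=23.490; C₋=(-0.5543,-2.6331) cross=-23.490
  mode - wants cross < 0 → take C=(-0.5543,-2.6331) (cross=-23.490)
ex = (C−B)/|BC| = (0.1285,-0.9917); ey = (0.9917,0.1285)
P = B + 2.82·ex + -1.30·ey = (-1.8666,-2.6216)

-1.87 -2.62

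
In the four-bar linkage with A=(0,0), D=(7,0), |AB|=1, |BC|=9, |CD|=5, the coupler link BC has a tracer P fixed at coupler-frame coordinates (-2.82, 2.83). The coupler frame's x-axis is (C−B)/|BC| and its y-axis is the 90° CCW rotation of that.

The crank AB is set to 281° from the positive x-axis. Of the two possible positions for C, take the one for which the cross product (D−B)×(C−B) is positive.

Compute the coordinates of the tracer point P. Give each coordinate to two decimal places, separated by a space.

A=(0,0), D=(7.00,0)
B = A + 1.00·(cos281°, sin281°) = (0.1908, -0.9816)
|BD| = 6.8796
circle(B,9.00) ∩ circle(D,5.00): a=7.5098, h=4.9601
  candidates: C₊=(6.9160,4.9993) cross=34.124; C₋=(8.3315,-4.8194) cross=-34.124
  mode + wants cross > 0 → take C=(6.9160,4.9993) (cross=34.124)
ex = (C−B)/|BC| = (0.7472,0.6645); ey = (-0.6645,0.7472)
P = B + -2.82·ex + 2.83·ey = (-3.7971,-0.7409)

-3.80 -0.74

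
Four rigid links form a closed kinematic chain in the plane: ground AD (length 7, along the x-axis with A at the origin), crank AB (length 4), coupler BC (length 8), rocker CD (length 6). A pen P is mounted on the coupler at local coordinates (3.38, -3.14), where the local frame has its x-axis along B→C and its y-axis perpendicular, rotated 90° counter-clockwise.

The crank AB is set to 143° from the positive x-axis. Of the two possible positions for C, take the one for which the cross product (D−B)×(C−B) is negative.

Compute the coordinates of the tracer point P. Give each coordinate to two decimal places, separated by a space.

-3.27 -2.21

A=(0,0), D=(7.00,0)
B = A + 4.00·(cos143°, sin143°) = (-3.1945, 2.4073)
|BD| = 10.4749
circle(B,8.00) ∩ circle(D,6.00): a=6.5740, h=4.5588
  candidates: C₊=(4.2512,5.3333) cross=47.753; C₋=(2.1558,-3.5403) cross=-47.753
  mode - wants cross < 0 → take C=(2.1558,-3.5403) (cross=-47.753)
ex = (C−B)/|BC| = (0.6688,-0.7434); ey = (0.7434,0.6688)
P = B + 3.38·ex + -3.14·ey = (-3.2684,-2.2056)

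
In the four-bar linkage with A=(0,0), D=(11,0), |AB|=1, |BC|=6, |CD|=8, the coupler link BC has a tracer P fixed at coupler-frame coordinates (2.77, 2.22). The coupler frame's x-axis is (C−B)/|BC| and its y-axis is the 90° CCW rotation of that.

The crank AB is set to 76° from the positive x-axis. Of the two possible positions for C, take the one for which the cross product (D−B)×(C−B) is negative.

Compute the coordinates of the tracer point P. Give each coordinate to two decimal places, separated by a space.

3.70 0.16

A=(0,0), D=(11.00,0)
B = A + 1.00·(cos76°, sin76°) = (0.2419, 0.9703)
|BD| = 10.8017
circle(B,6.00) ∩ circle(D,8.00): a=4.1048, h=4.3762
  candidates: C₊=(4.7232,4.9600) cross=47.270; C₋=(3.9370,-3.7569) cross=-47.270
  mode - wants cross < 0 → take C=(3.9370,-3.7569) (cross=-47.270)
ex = (C−B)/|BC| = (0.6158,-0.7879); ey = (0.7879,0.6158)
P = B + 2.77·ex + 2.22·ey = (3.6969,0.1551)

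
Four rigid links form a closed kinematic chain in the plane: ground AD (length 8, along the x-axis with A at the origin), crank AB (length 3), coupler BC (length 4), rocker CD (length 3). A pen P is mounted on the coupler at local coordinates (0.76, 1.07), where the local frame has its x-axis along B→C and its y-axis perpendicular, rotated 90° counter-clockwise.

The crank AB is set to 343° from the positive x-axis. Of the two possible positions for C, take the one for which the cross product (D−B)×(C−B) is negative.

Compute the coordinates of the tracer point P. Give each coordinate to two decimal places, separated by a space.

4.01 -0.24

A=(0,0), D=(8.00,0)
B = A + 3.00·(cos343°, sin343°) = (2.8689, -0.8771)
|BD| = 5.2055
circle(B,4.00) ∩ circle(D,3.00): a=3.2751, h=2.2964
  candidates: C₊=(5.7103,1.9383) cross=11.954; C₋=(6.4841,-2.5889) cross=-11.954
  mode - wants cross < 0 → take C=(6.4841,-2.5889) (cross=-11.954)
ex = (C−B)/|BC| = (0.9038,-0.4279); ey = (0.4279,0.9038)
P = B + 0.76·ex + 1.07·ey = (4.0137,-0.2353)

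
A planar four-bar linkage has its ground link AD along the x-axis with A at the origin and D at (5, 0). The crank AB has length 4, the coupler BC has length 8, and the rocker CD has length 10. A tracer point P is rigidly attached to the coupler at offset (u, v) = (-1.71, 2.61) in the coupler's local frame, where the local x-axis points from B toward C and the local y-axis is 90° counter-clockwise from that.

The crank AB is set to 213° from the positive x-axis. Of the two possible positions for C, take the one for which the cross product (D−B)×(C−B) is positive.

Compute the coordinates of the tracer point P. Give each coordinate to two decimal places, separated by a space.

-6.01 -3.82

A=(0,0), D=(5.00,0)
B = A + 4.00·(cos213°, sin213°) = (-3.3547, -2.1786)
|BD| = 8.6341
circle(B,8.00) ∩ circle(D,10.00): a=2.2323, h=7.6823
  candidates: C₊=(-3.1331,5.8184) cross=66.329; C₋=(0.7437,-9.0490) cross=-66.329
  mode + wants cross > 0 → take C=(-3.1331,5.8184) (cross=66.329)
ex = (C−B)/|BC| = (0.0277,0.9996); ey = (-0.9996,0.0277)
P = B + -1.71·ex + 2.61·ey = (-6.0111,-3.8156)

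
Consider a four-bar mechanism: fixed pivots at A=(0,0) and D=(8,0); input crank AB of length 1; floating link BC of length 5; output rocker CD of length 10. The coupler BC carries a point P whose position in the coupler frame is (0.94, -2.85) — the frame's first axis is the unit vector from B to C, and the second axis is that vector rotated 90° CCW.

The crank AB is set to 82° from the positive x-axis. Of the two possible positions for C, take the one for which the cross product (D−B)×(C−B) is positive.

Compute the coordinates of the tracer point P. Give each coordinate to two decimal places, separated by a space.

2.96 2.01

A=(0,0), D=(8.00,0)
B = A + 1.00·(cos82°, sin82°) = (0.1392, 0.9903)
|BD| = 7.9230
circle(B,5.00) ∩ circle(D,10.00): a=-0.7716, h=4.9401
  candidates: C₊=(-0.0089,5.9881) cross=39.140; C₋=(-1.2438,-3.8147) cross=-39.140
  mode + wants cross > 0 → take C=(-0.0089,5.9881) (cross=39.140)
ex = (C−B)/|BC| = (-0.0296,0.9996); ey = (-0.9996,-0.0296)
P = B + 0.94·ex + -2.85·ey = (2.9601,2.0143)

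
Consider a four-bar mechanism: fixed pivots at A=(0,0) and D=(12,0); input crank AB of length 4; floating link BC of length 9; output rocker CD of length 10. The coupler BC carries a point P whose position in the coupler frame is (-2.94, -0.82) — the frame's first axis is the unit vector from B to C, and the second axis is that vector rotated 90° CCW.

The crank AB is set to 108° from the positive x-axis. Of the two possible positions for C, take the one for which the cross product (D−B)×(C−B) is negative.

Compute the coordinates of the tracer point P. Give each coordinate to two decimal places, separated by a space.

A=(0,0), D=(12.00,0)
B = A + 4.00·(cos108°, sin108°) = (-1.2361, 3.8042)
|BD| = 13.7719
circle(B,9.00) ∩ circle(D,10.00): a=6.1961, h=6.5275
  candidates: C₊=(6.5221,8.3661) cross=89.896; C₋=(2.9159,-4.1808) cross=-89.896
  mode - wants cross < 0 → take C=(2.9159,-4.1808) (cross=-89.896)
ex = (C−B)/|BC| = (0.4613,-0.8872); ey = (0.8872,0.4613)
P = B + -2.94·ex + -0.82·ey = (-3.3199,6.0344)

-3.32 6.03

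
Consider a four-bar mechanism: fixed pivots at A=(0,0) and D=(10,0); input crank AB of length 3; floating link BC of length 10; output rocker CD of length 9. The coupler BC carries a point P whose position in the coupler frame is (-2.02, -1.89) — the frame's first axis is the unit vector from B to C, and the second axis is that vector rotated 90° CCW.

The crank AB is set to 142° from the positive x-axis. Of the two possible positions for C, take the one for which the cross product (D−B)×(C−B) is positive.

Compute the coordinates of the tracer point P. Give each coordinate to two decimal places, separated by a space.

-2.84 -0.88

A=(0,0), D=(10.00,0)
B = A + 3.00·(cos142°, sin142°) = (-2.3640, 1.8470)
|BD| = 12.5012
circle(B,10.00) ∩ circle(D,9.00): a=7.0105, h=7.1311
  candidates: C₊=(5.6231,7.8640) cross=89.147; C₋=(3.5160,-6.2416) cross=-89.147
  mode + wants cross > 0 → take C=(5.6231,7.8640) (cross=89.147)
ex = (C−B)/|BC| = (0.7987,0.6017); ey = (-0.6017,0.7987)
P = B + -2.02·ex + -1.89·ey = (-2.8402,-0.8780)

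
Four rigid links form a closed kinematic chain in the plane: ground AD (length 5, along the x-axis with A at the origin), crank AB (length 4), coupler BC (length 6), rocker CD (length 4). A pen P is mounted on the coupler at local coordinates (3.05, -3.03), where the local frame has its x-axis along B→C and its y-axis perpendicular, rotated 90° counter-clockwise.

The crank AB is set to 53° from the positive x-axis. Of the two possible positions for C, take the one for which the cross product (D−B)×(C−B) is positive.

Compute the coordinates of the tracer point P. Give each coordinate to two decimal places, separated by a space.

A=(0,0), D=(5.00,0)
B = A + 4.00·(cos53°, sin53°) = (2.4073, 3.1945)
|BD| = 4.1143
circle(B,6.00) ∩ circle(D,4.00): a=4.4877, h=3.9825
  candidates: C₊=(8.3276,2.2198) cross=16.385; C₋=(2.1431,-2.7996) cross=-16.385
  mode + wants cross > 0 → take C=(8.3276,2.2198) (cross=16.385)
ex = (C−B)/|BC| = (0.9867,-0.1625); ey = (0.1625,0.9867)
P = B + 3.05·ex + -3.03·ey = (4.9245,-0.2907)

4.92 -0.29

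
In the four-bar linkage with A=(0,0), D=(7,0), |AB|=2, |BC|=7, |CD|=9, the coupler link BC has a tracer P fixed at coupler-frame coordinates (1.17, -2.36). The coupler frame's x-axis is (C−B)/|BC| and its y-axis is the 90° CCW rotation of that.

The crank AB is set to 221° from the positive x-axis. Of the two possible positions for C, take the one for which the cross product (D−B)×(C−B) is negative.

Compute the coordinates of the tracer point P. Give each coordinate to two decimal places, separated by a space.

A=(0,0), D=(7.00,0)
B = A + 2.00·(cos221°, sin221°) = (-1.5094, -1.3121)
|BD| = 8.6100
circle(B,7.00) ∩ circle(D,9.00): a=2.4467, h=6.5585
  candidates: C₊=(-0.0908,5.5426) cross=56.468; C₋=(1.9082,-7.4211) cross=-56.468
  mode - wants cross < 0 → take C=(1.9082,-7.4211) (cross=-56.468)
ex = (C−B)/|BC| = (0.4882,-0.8727); ey = (0.8727,0.4882)
P = B + 1.17·ex + -2.36·ey = (-2.9978,-3.4854)

-3.00 -3.49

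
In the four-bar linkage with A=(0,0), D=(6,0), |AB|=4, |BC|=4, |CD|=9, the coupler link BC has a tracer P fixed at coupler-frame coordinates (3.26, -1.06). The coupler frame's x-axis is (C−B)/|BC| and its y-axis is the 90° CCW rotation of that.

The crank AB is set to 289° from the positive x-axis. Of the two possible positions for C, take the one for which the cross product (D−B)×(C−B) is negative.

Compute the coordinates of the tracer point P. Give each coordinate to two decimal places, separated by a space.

0.38 -7.08

A=(0,0), D=(6.00,0)
B = A + 4.00·(cos289°, sin289°) = (1.3023, -3.7821)
|BD| = 6.0310
circle(B,4.00) ∩ circle(D,9.00): a=-2.3734, h=3.2198
  candidates: C₊=(-2.5656,-2.7624) cross=19.419; C₋=(1.4728,-7.7784) cross=-19.419
  mode - wants cross < 0 → take C=(1.4728,-7.7784) (cross=-19.419)
ex = (C−B)/|BC| = (0.0426,-0.9991); ey = (0.9991,0.0426)
P = B + 3.26·ex + -1.06·ey = (0.3822,-7.0843)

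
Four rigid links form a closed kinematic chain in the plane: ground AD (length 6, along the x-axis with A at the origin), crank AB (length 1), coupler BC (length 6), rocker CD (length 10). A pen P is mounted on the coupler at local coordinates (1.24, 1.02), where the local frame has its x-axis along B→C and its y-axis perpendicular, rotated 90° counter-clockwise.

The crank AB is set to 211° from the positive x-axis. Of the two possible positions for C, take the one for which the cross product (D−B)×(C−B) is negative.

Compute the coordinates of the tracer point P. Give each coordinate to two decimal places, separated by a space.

A=(0,0), D=(6.00,0)
B = A + 1.00·(cos211°, sin211°) = (-0.8572, -0.5150)
|BD| = 6.8765
circle(B,6.00) ∩ circle(D,10.00): a=-1.2153, h=5.8756
  candidates: C₊=(-2.5091,5.2531) cross=40.404; C₋=(-1.6290,-6.4652) cross=-40.404
  mode - wants cross < 0 → take C=(-1.6290,-6.4652) (cross=-40.404)
ex = (C−B)/|BC| = (-0.1286,-0.9917); ey = (0.9917,-0.1286)
P = B + 1.24·ex + 1.02·ey = (-0.0051,-1.8759)

-0.01 -1.88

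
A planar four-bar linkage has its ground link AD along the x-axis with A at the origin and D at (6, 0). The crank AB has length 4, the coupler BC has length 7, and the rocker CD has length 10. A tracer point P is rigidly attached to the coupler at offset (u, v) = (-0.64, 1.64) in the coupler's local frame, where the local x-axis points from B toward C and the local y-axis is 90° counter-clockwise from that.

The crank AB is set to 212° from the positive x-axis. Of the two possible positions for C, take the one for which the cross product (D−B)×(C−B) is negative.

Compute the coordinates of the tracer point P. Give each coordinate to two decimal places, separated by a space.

-2.31 -0.73

A=(0,0), D=(6.00,0)
B = A + 4.00·(cos212°, sin212°) = (-3.3922, -2.1197)
|BD| = 9.6284
circle(B,7.00) ∩ circle(D,10.00): a=2.1658, h=6.6565
  candidates: C₊=(-2.7450,4.8503) cross=64.092; C₋=(0.1859,-8.1361) cross=-64.092
  mode - wants cross < 0 → take C=(0.1859,-8.1361) (cross=-64.092)
ex = (C−B)/|BC| = (0.5112,-0.8595); ey = (0.8595,0.5112)
P = B + -0.64·ex + 1.64·ey = (-2.3098,-0.7313)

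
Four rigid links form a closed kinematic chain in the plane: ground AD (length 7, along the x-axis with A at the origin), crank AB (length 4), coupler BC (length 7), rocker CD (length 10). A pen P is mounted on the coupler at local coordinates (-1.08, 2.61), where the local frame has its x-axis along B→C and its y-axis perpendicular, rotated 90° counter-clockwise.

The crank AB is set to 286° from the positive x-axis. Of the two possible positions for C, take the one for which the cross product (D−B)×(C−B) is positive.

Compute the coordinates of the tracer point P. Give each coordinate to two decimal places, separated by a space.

-0.46 -6.20

A=(0,0), D=(7.00,0)
B = A + 4.00·(cos286°, sin286°) = (1.1025, -3.8450)
|BD| = 7.0402
circle(B,7.00) ∩ circle(D,10.00): a=-0.1020, h=6.9993
  candidates: C₊=(-2.8056,1.9624) cross=49.276; C₋=(4.8398,-9.7639) cross=-49.276
  mode + wants cross > 0 → take C=(-2.8056,1.9624) (cross=49.276)
ex = (C−B)/|BC| = (-0.5583,0.8296); ey = (-0.8296,-0.5583)
P = B + -1.08·ex + 2.61·ey = (-0.4598,-6.1982)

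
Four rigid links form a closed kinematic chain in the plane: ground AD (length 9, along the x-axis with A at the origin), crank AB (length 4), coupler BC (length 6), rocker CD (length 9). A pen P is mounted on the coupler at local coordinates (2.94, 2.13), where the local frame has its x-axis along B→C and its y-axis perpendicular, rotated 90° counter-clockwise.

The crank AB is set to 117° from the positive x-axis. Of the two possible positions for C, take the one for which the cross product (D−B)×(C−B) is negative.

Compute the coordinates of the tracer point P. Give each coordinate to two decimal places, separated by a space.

A=(0,0), D=(9.00,0)
B = A + 4.00·(cos117°, sin117°) = (-1.8160, 3.5640)
|BD| = 11.3880
circle(B,6.00) ∩ circle(D,9.00): a=3.7183, h=4.7090
  candidates: C₊=(3.1892,6.8728) cross=53.626; C₋=(0.2418,-2.0721) cross=-53.626
  mode - wants cross < 0 → take C=(0.2418,-2.0721) (cross=-53.626)
ex = (C−B)/|BC| = (0.3430,-0.9394); ey = (0.9394,0.3430)
P = B + 2.94·ex + 2.13·ey = (1.1931,1.5328)

1.19 1.53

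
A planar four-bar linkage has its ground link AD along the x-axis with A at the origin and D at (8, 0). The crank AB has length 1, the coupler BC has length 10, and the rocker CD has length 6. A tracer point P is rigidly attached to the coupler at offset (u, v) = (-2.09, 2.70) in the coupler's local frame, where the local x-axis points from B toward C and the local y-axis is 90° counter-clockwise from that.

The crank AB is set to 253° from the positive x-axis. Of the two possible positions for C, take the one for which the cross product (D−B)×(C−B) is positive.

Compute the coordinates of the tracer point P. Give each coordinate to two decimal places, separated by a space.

-3.67 -0.43

A=(0,0), D=(8.00,0)
B = A + 1.00·(cos253°, sin253°) = (-0.2924, -0.9563)
|BD| = 8.3473
circle(B,10.00) ∩ circle(D,6.00): a=8.0072, h=5.9904
  candidates: C₊=(6.9759,5.9119) cross=50.003; C₋=(8.3484,-5.9899) cross=-50.003
  mode + wants cross > 0 → take C=(6.9759,5.9119) (cross=50.003)
ex = (C−B)/|BC| = (0.7268,0.6868); ey = (-0.6868,0.7268)
P = B + -2.09·ex + 2.70·ey = (-3.6659,-0.4293)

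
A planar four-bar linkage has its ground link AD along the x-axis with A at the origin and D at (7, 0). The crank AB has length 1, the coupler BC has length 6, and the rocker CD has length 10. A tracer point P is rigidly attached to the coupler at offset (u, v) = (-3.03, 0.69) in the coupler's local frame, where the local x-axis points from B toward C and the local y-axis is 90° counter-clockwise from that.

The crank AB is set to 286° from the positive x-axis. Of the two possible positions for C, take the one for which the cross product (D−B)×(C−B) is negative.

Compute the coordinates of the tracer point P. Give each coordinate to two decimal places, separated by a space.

A=(0,0), D=(7.00,0)
B = A + 1.00·(cos286°, sin286°) = (0.2756, -0.9613)
|BD| = 6.7927
circle(B,6.00) ∩ circle(D,10.00): a=-1.3146, h=5.8542
  candidates: C₊=(-1.8541,4.6480) cross=39.766; C₋=(-0.1972,-6.9426) cross=-39.766
  mode - wants cross < 0 → take C=(-0.1972,-6.9426) (cross=-39.766)
ex = (C−B)/|BC| = (-0.0788,-0.9969); ey = (0.9969,-0.0788)
P = B + -3.03·ex + 0.69·ey = (1.2023,2.0049)

1.20 2.00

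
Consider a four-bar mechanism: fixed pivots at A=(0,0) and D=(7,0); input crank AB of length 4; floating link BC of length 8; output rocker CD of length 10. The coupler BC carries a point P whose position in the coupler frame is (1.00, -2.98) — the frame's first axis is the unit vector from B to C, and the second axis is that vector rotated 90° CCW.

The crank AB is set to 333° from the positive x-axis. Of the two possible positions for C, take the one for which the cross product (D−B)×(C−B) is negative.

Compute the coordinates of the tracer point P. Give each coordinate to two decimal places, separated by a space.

A=(0,0), D=(7.00,0)
B = A + 4.00·(cos333°, sin333°) = (3.5640, -1.8160)
|BD| = 3.8863
circle(B,8.00) ∩ circle(D,10.00): a=-2.6884, h=7.5347
  candidates: C₊=(-2.3336,3.5894) cross=29.283; C₋=(4.7079,-9.7338) cross=-29.283
  mode - wants cross < 0 → take C=(4.7079,-9.7338) (cross=-29.283)
ex = (C−B)/|BC| = (0.1430,-0.9897); ey = (0.9897,0.1430)
P = B + 1.00·ex + -2.98·ey = (0.7576,-3.2318)

0.76 -3.23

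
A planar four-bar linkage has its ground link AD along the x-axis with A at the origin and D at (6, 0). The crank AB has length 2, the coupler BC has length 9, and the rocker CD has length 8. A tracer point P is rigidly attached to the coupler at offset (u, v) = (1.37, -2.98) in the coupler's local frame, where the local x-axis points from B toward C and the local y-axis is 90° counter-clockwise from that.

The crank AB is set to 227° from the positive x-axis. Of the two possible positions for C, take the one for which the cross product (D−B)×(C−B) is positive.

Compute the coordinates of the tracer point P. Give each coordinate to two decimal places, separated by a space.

1.91 -1.29

A=(0,0), D=(6.00,0)
B = A + 2.00·(cos227°, sin227°) = (-1.3640, -1.4627)
|BD| = 7.5079
circle(B,9.00) ∩ circle(D,8.00): a=4.8861, h=7.5582
  candidates: C₊=(1.9559,6.9026) cross=56.746; C₋=(4.9010,-7.9241) cross=-56.746
  mode + wants cross > 0 → take C=(1.9559,6.9026) (cross=56.746)
ex = (C−B)/|BC| = (0.3689,0.9295); ey = (-0.9295,0.3689)
P = B + 1.37·ex + -2.98·ey = (1.9112,-1.2886)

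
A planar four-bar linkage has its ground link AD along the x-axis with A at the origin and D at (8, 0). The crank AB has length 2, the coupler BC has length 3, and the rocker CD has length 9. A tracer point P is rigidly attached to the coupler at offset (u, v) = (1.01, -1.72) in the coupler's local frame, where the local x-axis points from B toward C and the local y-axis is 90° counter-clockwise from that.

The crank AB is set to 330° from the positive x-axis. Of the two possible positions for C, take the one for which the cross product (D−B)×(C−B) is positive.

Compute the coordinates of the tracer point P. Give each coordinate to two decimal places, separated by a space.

A=(0,0), D=(8.00,0)
B = A + 2.00·(cos330°, sin330°) = (1.7321, -1.0000)
|BD| = 6.3472
circle(B,3.00) ∩ circle(D,9.00): a=-2.4982, h=1.6611
  candidates: C₊=(-0.9966,0.2467) cross=10.543; C₋=(-0.4732,-3.0339) cross=-10.543
  mode + wants cross > 0 → take C=(-0.9966,0.2467) (cross=10.543)
ex = (C−B)/|BC| = (-0.9096,0.4156); ey = (-0.4156,-0.9096)
P = B + 1.01·ex + -1.72·ey = (1.5282,0.9842)

1.53 0.98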